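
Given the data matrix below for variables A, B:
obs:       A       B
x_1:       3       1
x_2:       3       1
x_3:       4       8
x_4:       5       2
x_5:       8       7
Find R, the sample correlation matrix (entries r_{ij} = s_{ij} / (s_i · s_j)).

Step 1 — column means:
  mean(A) = (3 + 3 + 4 + 5 + 8) / 5 = 23/5 = 4.6
  mean(B) = (1 + 1 + 8 + 2 + 7) / 5 = 19/5 = 3.8

Step 2 — sample variances and covariances s[i,j] = (1/(n-1)) · Σ_k (x_{k,i} - mean_i) · (x_{k,j} - mean_j), with n-1 = 4:
  s[A,A] = ((-1.6)·(-1.6) + (-1.6)·(-1.6) + (-0.6)·(-0.6) + (0.4)·(0.4) + (3.4)·(3.4)) / 4 = 17.2/4 = 4.3
  s[A,B] = ((-1.6)·(-2.8) + (-1.6)·(-2.8) + (-0.6)·(4.2) + (0.4)·(-1.8) + (3.4)·(3.2)) / 4 = 16.6/4 = 4.15
  s[B,B] = ((-2.8)·(-2.8) + (-2.8)·(-2.8) + (4.2)·(4.2) + (-1.8)·(-1.8) + (3.2)·(3.2)) / 4 = 46.8/4 = 11.7
  Sample standard deviations s_i = √(s[i,i]):
  s(A) = √(4.3) = 2.0736
  s(B) = √(11.7) = 3.4205

Step 3 — r_{ij} = s_{ij} / (s_i · s_j):
  r[A,A] = 1 (diagonal).
  r[A,B] = 4.15 / (2.0736 · 3.4205) = 4.15 / 7.093 = 0.5851
  r[B,B] = 1 (diagonal).

R is symmetric with unit diagonal. Assembling:

R = [[1, 0.5851],
 [0.5851, 1]]


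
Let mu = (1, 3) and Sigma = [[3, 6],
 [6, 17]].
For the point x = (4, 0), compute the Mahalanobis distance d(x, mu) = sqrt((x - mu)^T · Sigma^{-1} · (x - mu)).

Step 1 — centre the observation: (x - mu) = (3, -3).

Step 2 — invert Sigma. det(Sigma) = 3·17 - (6)² = 15.
  Sigma^{-1} = (1/det) · [[d, -b], [-b, a]] = [[1.1333, -0.4],
 [-0.4, 0.2]].

Step 3 — form the quadratic (x - mu)^T · Sigma^{-1} · (x - mu):
  Sigma^{-1} · (x - mu) = (4.6, -1.8).
  (x - mu)^T · [Sigma^{-1} · (x - mu)] = (3)·(4.6) + (-3)·(-1.8) = 19.2.

Step 4 — take square root: d = √(19.2) ≈ 4.3818.

d(x, mu) = √(19.2) ≈ 4.3818


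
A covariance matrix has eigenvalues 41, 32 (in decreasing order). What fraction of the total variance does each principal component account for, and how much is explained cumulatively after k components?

Step 1 — total variance = trace(Sigma) = Σ λ_i = 41 + 32 = 73.

Step 2 — fraction explained by component i = λ_i / Σ λ:
  PC1: 41/73 = 0.5616
  PC2: 32/73 = 0.4384

Step 3 — cumulative fraction after k components = (λ_1 + ... + λ_k) / Σ λ:
  k = 1: 41/73 = 0.5616
  k = 2: (41 + 32)/73 = 73/73 = 1

Summary (fraction, with percent):

explained: PC1 0.5616 (56.16%), PC2 0.4384 (43.84%);  cumulative: 0.5616, 1


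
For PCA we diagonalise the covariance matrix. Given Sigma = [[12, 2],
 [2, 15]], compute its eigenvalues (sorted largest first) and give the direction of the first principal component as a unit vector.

Step 1 — characteristic polynomial of 2×2 Sigma:
  det(Sigma - λI) = λ² - trace · λ + det = 0.
  trace = 12 + 15 = 27, det = 12·15 - (2)² = 176.
Step 2 — discriminant:
  Δ = trace² - 4·det = 729 - 704 = 25.
Step 3 — eigenvalues:
  λ = (trace ± √Δ)/2 = (27 ± 5)/2,
  λ_1 = 16,  λ_2 = 11.

Step 4 — unit eigenvector for λ_1: solve (Sigma - λ_1 I)v = 0. First row:
  (12 - 16)·v_x + (2)·v_y = 0, i.e. (-4)·v_x + (2)·v_y = 0,
  so v ∝ (b, λ_1 - a) = (2, 4) = u.
  ||u|| = √((2)² + (4)²) = √(20) ≈ 4.4721,
  v_1 = u/||u|| ≈ (0.4472, 0.8944) (||v_1|| = 1).

λ_1 = 16,  λ_2 = 11;  v_1 ≈ (0.4472, 0.8944)


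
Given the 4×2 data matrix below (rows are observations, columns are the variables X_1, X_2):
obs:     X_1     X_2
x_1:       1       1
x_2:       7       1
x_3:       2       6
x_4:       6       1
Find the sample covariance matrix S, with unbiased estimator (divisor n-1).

Step 1 — column means:
  mean(X_1) = (1 + 7 + 2 + 6) / 4 = 16/4 = 4
  mean(X_2) = (1 + 1 + 6 + 1) / 4 = 9/4 = 2.25

Step 2 — sample covariance S[i,j] = (1/(n-1)) · Σ_k (x_{k,i} - mean_i) · (x_{k,j} - mean_j), with n-1 = 3.
  S[X_1,X_1] = ((-3)·(-3) + (3)·(3) + (-2)·(-2) + (2)·(2)) / 3 = 26/3 = 8.6667
  S[X_1,X_2] = ((-3)·(-1.25) + (3)·(-1.25) + (-2)·(3.75) + (2)·(-1.25)) / 3 = -10/3 = -3.3333
  S[X_2,X_2] = ((-1.25)·(-1.25) + (-1.25)·(-1.25) + (3.75)·(3.75) + (-1.25)·(-1.25)) / 3 = 18.75/3 = 6.25

S is symmetric (S[j,i] = S[i,j]). Assembling:

S = [[8.6667, -3.3333],
 [-3.3333, 6.25]]


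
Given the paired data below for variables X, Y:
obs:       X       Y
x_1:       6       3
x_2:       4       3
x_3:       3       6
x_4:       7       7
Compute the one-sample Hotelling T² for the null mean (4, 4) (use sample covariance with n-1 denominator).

Step 1 — sample mean vector:
  mean(X) = (6 + 4 + 3 + 7) / 4 = 20/4 = 5
  mean(Y) = (3 + 3 + 6 + 7) / 4 = 19/4 = 4.75
  x̄ = (5, 4.75),  deviation x̄ - mu_0 = (5, 4.75) - (4, 4) = (1, 0.75).

Step 2 — sample covariance matrix, S[i,j] = (1/(n-1)) · Σ_k (x_{k,i} - mean_i) · (x_{k,j} - mean_j), divisor n-1 = 3:
  S[X,X] = ((1)·(1) + (-1)·(-1) + (-2)·(-2) + (2)·(2)) / 3 = 10/3 = 3.3333
  S[X,Y] = ((1)·(-1.75) + (-1)·(-1.75) + (-2)·(1.25) + (2)·(2.25)) / 3 = 2/3 = 0.6667
  S[Y,Y] = ((-1.75)·(-1.75) + (-1.75)·(-1.75) + (1.25)·(1.25) + (2.25)·(2.25)) / 3 = 12.75/3 = 4.25
  S = [[3.3333, 0.6667],
 [0.6667, 4.25]].

Step 3 — invert S. det(S) = 3.3333·4.25 - (0.6667)² = 13.7222.
  S^{-1} = (1/det) · [[d, -b], [-b, a]] = [[0.3097, -0.0486],
 [-0.0486, 0.2429]].

Step 4 — quadratic form (x̄ - mu_0)^T · S^{-1} · (x̄ - mu_0):
  S^{-1} · (x̄ - mu_0) = (0.2733, 0.1336),
  (x̄ - mu_0)^T · [...] = (1)·(0.2733) + (0.75)·(0.1336) = 0.3735.

Step 5 — scale by n: T² = 4 · 0.3735 = 1.4939.

T² ≈ 1.4939


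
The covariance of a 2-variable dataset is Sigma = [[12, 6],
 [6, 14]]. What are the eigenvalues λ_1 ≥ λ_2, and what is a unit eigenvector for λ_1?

Step 1 — characteristic polynomial of 2×2 Sigma:
  det(Sigma - λI) = λ² - trace · λ + det = 0.
  trace = 12 + 14 = 26, det = 12·14 - (6)² = 132.
Step 2 — discriminant:
  Δ = trace² - 4·det = 676 - 528 = 148.
Step 3 — eigenvalues:
  λ = (trace ± √Δ)/2 = (26 ± 12.1655)/2,
  λ_1 = 19.0828,  λ_2 = 6.9172.

Step 4 — unit eigenvector for λ_1: solve (Sigma - λ_1 I)v = 0. First row:
  (12 - 19.0828)·v_x + (6)·v_y = 0, i.e. (-7.0828)·v_x + (6)·v_y = 0,
  so v ∝ (b, λ_1 - a) = (6, 7.0828) = u.
  ||u|| = √((6)² + (7.0828)²) = √(86.1655) ≈ 9.2825,
  v_1 = u/||u|| ≈ (0.6464, 0.763) (||v_1|| = 1).

λ_1 = 19.0828,  λ_2 = 6.9172;  v_1 ≈ (0.6464, 0.763)


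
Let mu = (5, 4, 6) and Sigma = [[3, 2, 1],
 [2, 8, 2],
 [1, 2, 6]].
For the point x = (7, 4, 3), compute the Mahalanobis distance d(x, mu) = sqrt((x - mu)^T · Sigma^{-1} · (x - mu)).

Step 1 — centre the observation: (x - mu) = (2, 0, -3).

Step 2 — invert Sigma (cofactor / det for 3×3, or solve directly):
  Sigma^{-1} = [[0.4074, -0.0926, -0.037],
 [-0.0926, 0.1574, -0.037],
 [-0.037, -0.037, 0.1852]].

Step 3 — form the quadratic (x - mu)^T · Sigma^{-1} · (x - mu):
  Sigma^{-1} · (x - mu) = (0.9259, -0.0741, -0.6296).
  (x - mu)^T · [Sigma^{-1} · (x - mu)] = (2)·(0.9259) + (0)·(-0.0741) + (-3)·(-0.6296) = 3.7407.

Step 4 — take square root: d = √(3.7407) ≈ 1.9341.

d(x, mu) = √(3.7407) ≈ 1.9341


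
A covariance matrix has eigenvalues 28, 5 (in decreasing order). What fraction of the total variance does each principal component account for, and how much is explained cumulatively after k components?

Step 1 — total variance = trace(Sigma) = Σ λ_i = 28 + 5 = 33.

Step 2 — fraction explained by component i = λ_i / Σ λ:
  PC1: 28/33 = 0.8485
  PC2: 5/33 = 0.1515

Step 3 — cumulative fraction after k components = (λ_1 + ... + λ_k) / Σ λ:
  k = 1: 28/33 = 0.8485
  k = 2: (28 + 5)/33 = 33/33 = 1

Summary (fraction, with percent):

explained: PC1 0.8485 (84.85%), PC2 0.1515 (15.15%);  cumulative: 0.8485, 1


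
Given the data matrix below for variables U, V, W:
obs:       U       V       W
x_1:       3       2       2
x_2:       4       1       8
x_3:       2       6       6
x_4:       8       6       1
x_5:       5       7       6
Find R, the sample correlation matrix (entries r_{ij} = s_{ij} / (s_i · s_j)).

Step 1 — column means:
  mean(U) = (3 + 4 + 2 + 8 + 5) / 5 = 22/5 = 4.4
  mean(V) = (2 + 1 + 6 + 6 + 7) / 5 = 22/5 = 4.4
  mean(W) = (2 + 8 + 6 + 1 + 6) / 5 = 23/5 = 4.6

Step 2 — sample variances and covariances s[i,j] = (1/(n-1)) · Σ_k (x_{k,i} - mean_i) · (x_{k,j} - mean_j), with n-1 = 4:
  s[U,U] = ((-1.4)·(-1.4) + (-0.4)·(-0.4) + (-2.4)·(-2.4) + (3.6)·(3.6) + (0.6)·(0.6)) / 4 = 21.2/4 = 5.3
  s[U,V] = ((-1.4)·(-2.4) + (-0.4)·(-3.4) + (-2.4)·(1.6) + (3.6)·(1.6) + (0.6)·(2.6)) / 4 = 8.2/4 = 2.05
  s[U,W] = ((-1.4)·(-2.6) + (-0.4)·(3.4) + (-2.4)·(1.4) + (3.6)·(-3.6) + (0.6)·(1.4)) / 4 = -13.2/4 = -3.3
  s[V,V] = ((-2.4)·(-2.4) + (-3.4)·(-3.4) + (1.6)·(1.6) + (1.6)·(1.6) + (2.6)·(2.6)) / 4 = 29.2/4 = 7.3
  s[V,W] = ((-2.4)·(-2.6) + (-3.4)·(3.4) + (1.6)·(1.4) + (1.6)·(-3.6) + (2.6)·(1.4)) / 4 = -5.2/4 = -1.3
  s[W,W] = ((-2.6)·(-2.6) + (3.4)·(3.4) + (1.4)·(1.4) + (-3.6)·(-3.6) + (1.4)·(1.4)) / 4 = 35.2/4 = 8.8
  Sample standard deviations s_i = √(s[i,i]):
  s(U) = √(5.3) = 2.3022
  s(V) = √(7.3) = 2.7019
  s(W) = √(8.8) = 2.9665

Step 3 — r_{ij} = s_{ij} / (s_i · s_j):
  r[U,U] = 1 (diagonal).
  r[U,V] = 2.05 / (2.3022 · 2.7019) = 2.05 / 6.2201 = 0.3296
  r[U,W] = -3.3 / (2.3022 · 2.9665) = -3.3 / 6.8293 = -0.4832
  r[V,V] = 1 (diagonal).
  r[V,W] = -1.3 / (2.7019 · 2.9665) = -1.3 / 8.015 = -0.1622
  r[W,W] = 1 (diagonal).

R is symmetric with unit diagonal. Assembling:

R = [[1, 0.3296, -0.4832],
 [0.3296, 1, -0.1622],
 [-0.4832, -0.1622, 1]]


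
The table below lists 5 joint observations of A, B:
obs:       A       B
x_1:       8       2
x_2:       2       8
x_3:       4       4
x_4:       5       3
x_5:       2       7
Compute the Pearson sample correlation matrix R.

Step 1 — column means:
  mean(A) = (8 + 2 + 4 + 5 + 2) / 5 = 21/5 = 4.2
  mean(B) = (2 + 8 + 4 + 3 + 7) / 5 = 24/5 = 4.8

Step 2 — sample variances and covariances s[i,j] = (1/(n-1)) · Σ_k (x_{k,i} - mean_i) · (x_{k,j} - mean_j), with n-1 = 4:
  s[A,A] = ((3.8)·(3.8) + (-2.2)·(-2.2) + (-0.2)·(-0.2) + (0.8)·(0.8) + (-2.2)·(-2.2)) / 4 = 24.8/4 = 6.2
  s[A,B] = ((3.8)·(-2.8) + (-2.2)·(3.2) + (-0.2)·(-0.8) + (0.8)·(-1.8) + (-2.2)·(2.2)) / 4 = -23.8/4 = -5.95
  s[B,B] = ((-2.8)·(-2.8) + (3.2)·(3.2) + (-0.8)·(-0.8) + (-1.8)·(-1.8) + (2.2)·(2.2)) / 4 = 26.8/4 = 6.7
  Sample standard deviations s_i = √(s[i,i]):
  s(A) = √(6.2) = 2.49
  s(B) = √(6.7) = 2.5884

Step 3 — r_{ij} = s_{ij} / (s_i · s_j):
  r[A,A] = 1 (diagonal).
  r[A,B] = -5.95 / (2.49 · 2.5884) = -5.95 / 6.4452 = -0.9232
  r[B,B] = 1 (diagonal).

R is symmetric with unit diagonal. Assembling:

R = [[1, -0.9232],
 [-0.9232, 1]]


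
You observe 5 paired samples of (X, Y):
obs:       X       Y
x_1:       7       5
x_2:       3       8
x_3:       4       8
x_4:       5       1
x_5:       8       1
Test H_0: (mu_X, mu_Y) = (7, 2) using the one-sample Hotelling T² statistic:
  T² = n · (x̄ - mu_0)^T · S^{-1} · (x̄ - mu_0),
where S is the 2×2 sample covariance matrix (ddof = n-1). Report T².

Step 1 — sample mean vector:
  mean(X) = (7 + 3 + 4 + 5 + 8) / 5 = 27/5 = 5.4
  mean(Y) = (5 + 8 + 8 + 1 + 1) / 5 = 23/5 = 4.6
  x̄ = (5.4, 4.6),  deviation x̄ - mu_0 = (5.4, 4.6) - (7, 2) = (-1.6, 2.6).

Step 2 — sample covariance matrix, S[i,j] = (1/(n-1)) · Σ_k (x_{k,i} - mean_i) · (x_{k,j} - mean_j), divisor n-1 = 4:
  S[X,X] = ((1.6)·(1.6) + (-2.4)·(-2.4) + (-1.4)·(-1.4) + (-0.4)·(-0.4) + (2.6)·(2.6)) / 4 = 17.2/4 = 4.3
  S[X,Y] = ((1.6)·(0.4) + (-2.4)·(3.4) + (-1.4)·(3.4) + (-0.4)·(-3.6) + (2.6)·(-3.6)) / 4 = -20.2/4 = -5.05
  S[Y,Y] = ((0.4)·(0.4) + (3.4)·(3.4) + (3.4)·(3.4) + (-3.6)·(-3.6) + (-3.6)·(-3.6)) / 4 = 49.2/4 = 12.3
  S = [[4.3, -5.05],
 [-5.05, 12.3]].

Step 3 — invert S. det(S) = 4.3·12.3 - (-5.05)² = 27.3875.
  S^{-1} = (1/det) · [[d, -b], [-b, a]] = [[0.4491, 0.1844],
 [0.1844, 0.157]].

Step 4 — quadratic form (x̄ - mu_0)^T · S^{-1} · (x̄ - mu_0):
  S^{-1} · (x̄ - mu_0) = (-0.2392, 0.1132),
  (x̄ - mu_0)^T · [...] = (-1.6)·(-0.2392) + (2.6)·(0.1132) = 0.677.

Step 5 — scale by n: T² = 5 · 0.677 = 3.3848.

T² ≈ 3.3848


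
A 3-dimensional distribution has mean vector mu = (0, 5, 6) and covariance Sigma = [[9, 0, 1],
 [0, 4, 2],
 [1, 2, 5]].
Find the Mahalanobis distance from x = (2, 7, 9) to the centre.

Step 1 — centre the observation: (x - mu) = (2, 2, 3).

Step 2 — invert Sigma (cofactor / det for 3×3, or solve directly):
  Sigma^{-1} = [[0.1143, 0.0143, -0.0286],
 [0.0143, 0.3143, -0.1286],
 [-0.0286, -0.1286, 0.2571]].

Step 3 — form the quadratic (x - mu)^T · Sigma^{-1} · (x - mu):
  Sigma^{-1} · (x - mu) = (0.1714, 0.2714, 0.4571).
  (x - mu)^T · [Sigma^{-1} · (x - mu)] = (2)·(0.1714) + (2)·(0.2714) + (3)·(0.4571) = 2.2571.

Step 4 — take square root: d = √(2.2571) ≈ 1.5024.

d(x, mu) = √(2.2571) ≈ 1.5024


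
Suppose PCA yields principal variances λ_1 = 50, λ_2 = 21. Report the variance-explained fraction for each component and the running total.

Step 1 — total variance = trace(Sigma) = Σ λ_i = 50 + 21 = 71.

Step 2 — fraction explained by component i = λ_i / Σ λ:
  PC1: 50/71 = 0.7042
  PC2: 21/71 = 0.2958

Step 3 — cumulative fraction after k components = (λ_1 + ... + λ_k) / Σ λ:
  k = 1: 50/71 = 0.7042
  k = 2: (50 + 21)/71 = 71/71 = 1

Summary (fraction, with percent):

explained: PC1 0.7042 (70.42%), PC2 0.2958 (29.58%);  cumulative: 0.7042, 1


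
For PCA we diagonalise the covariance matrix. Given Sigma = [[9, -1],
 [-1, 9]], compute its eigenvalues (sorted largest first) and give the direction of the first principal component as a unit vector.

Step 1 — characteristic polynomial of 2×2 Sigma:
  det(Sigma - λI) = λ² - trace · λ + det = 0.
  trace = 9 + 9 = 18, det = 9·9 - (-1)² = 80.
Step 2 — discriminant:
  Δ = trace² - 4·det = 324 - 320 = 4.
Step 3 — eigenvalues:
  λ = (trace ± √Δ)/2 = (18 ± 2)/2,
  λ_1 = 10,  λ_2 = 8.

Step 4 — unit eigenvector for λ_1: solve (Sigma - λ_1 I)v = 0. First row:
  (9 - 10)·v_x + (-1)·v_y = 0, i.e. (-1)·v_x + (-1)·v_y = 0,
  so v ∝ (b, λ_1 - a) = (-1, 1); multiply by -1 so the first entry is positive: u = (1, -1).
  ||u|| = √((1)² + (-1)²) = √(2) ≈ 1.4142,
  v_1 = u/||u|| ≈ (0.7071, -0.7071) (||v_1|| = 1).

λ_1 = 10,  λ_2 = 8;  v_1 ≈ (0.7071, -0.7071)


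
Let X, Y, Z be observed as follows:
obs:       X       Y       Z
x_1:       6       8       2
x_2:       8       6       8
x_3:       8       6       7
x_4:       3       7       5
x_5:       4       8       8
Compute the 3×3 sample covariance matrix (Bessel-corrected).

Step 1 — column means:
  mean(X) = (6 + 8 + 8 + 3 + 4) / 5 = 29/5 = 5.8
  mean(Y) = (8 + 6 + 6 + 7 + 8) / 5 = 35/5 = 7
  mean(Z) = (2 + 8 + 7 + 5 + 8) / 5 = 30/5 = 6

Step 2 — sample covariance S[i,j] = (1/(n-1)) · Σ_k (x_{k,i} - mean_i) · (x_{k,j} - mean_j), with n-1 = 4.
  S[X,X] = ((0.2)·(0.2) + (2.2)·(2.2) + (2.2)·(2.2) + (-2.8)·(-2.8) + (-1.8)·(-1.8)) / 4 = 20.8/4 = 5.2
  S[X,Y] = ((0.2)·(1) + (2.2)·(-1) + (2.2)·(-1) + (-2.8)·(0) + (-1.8)·(1)) / 4 = -6/4 = -1.5
  S[X,Z] = ((0.2)·(-4) + (2.2)·(2) + (2.2)·(1) + (-2.8)·(-1) + (-1.8)·(2)) / 4 = 5/4 = 1.25
  S[Y,Y] = ((1)·(1) + (-1)·(-1) + (-1)·(-1) + (0)·(0) + (1)·(1)) / 4 = 4/4 = 1
  S[Y,Z] = ((1)·(-4) + (-1)·(2) + (-1)·(1) + (0)·(-1) + (1)·(2)) / 4 = -5/4 = -1.25
  S[Z,Z] = ((-4)·(-4) + (2)·(2) + (1)·(1) + (-1)·(-1) + (2)·(2)) / 4 = 26/4 = 6.5

S is symmetric (S[j,i] = S[i,j]). Assembling:

S = [[5.2, -1.5, 1.25],
 [-1.5, 1, -1.25],
 [1.25, -1.25, 6.5]]


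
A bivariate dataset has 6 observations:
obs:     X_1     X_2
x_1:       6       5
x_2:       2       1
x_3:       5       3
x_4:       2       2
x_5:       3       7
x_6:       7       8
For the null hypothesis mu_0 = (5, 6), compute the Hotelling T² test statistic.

Step 1 — sample mean vector:
  mean(X_1) = (6 + 2 + 5 + 2 + 3 + 7) / 6 = 25/6 = 4.1667
  mean(X_2) = (5 + 1 + 3 + 2 + 7 + 8) / 6 = 26/6 = 4.3333
  x̄ = (4.1667, 4.3333),  deviation x̄ - mu_0 = (4.1667, 4.3333) - (5, 6) = (-0.8333, -1.6667).

Step 2 — sample covariance matrix, S[i,j] = (1/(n-1)) · Σ_k (x_{k,i} - mean_i) · (x_{k,j} - mean_j), divisor n-1 = 5:
  S[X_1,X_1] = ((1.8333)·(1.8333) + (-2.1667)·(-2.1667) + (0.8333)·(0.8333) + (-2.1667)·(-2.1667) + (-1.1667)·(-1.1667) + (2.8333)·(2.8333)) / 5 = 22.8333/5 = 4.5667
  S[X_1,X_2] = ((1.8333)·(0.6667) + (-2.1667)·(-3.3333) + (0.8333)·(-1.3333) + (-2.1667)·(-2.3333) + (-1.1667)·(2.6667) + (2.8333)·(3.6667)) / 5 = 19.6667/5 = 3.9333
  S[X_2,X_2] = ((0.6667)·(0.6667) + (-3.3333)·(-3.3333) + (-1.3333)·(-1.3333) + (-2.3333)·(-2.3333) + (2.6667)·(2.6667) + (3.6667)·(3.6667)) / 5 = 39.3333/5 = 7.8667
  S = [[4.5667, 3.9333],
 [3.9333, 7.8667]].

Step 3 — invert S. det(S) = 4.5667·7.8667 - (3.9333)² = 20.4533.
  S^{-1} = (1/det) · [[d, -b], [-b, a]] = [[0.3846, -0.1923],
 [-0.1923, 0.2233]].

Step 4 — quadratic form (x̄ - mu_0)^T · S^{-1} · (x̄ - mu_0):
  S^{-1} · (x̄ - mu_0) = (0, -0.2119),
  (x̄ - mu_0)^T · [...] = (-0.8333)·(0) + (-1.6667)·(-0.2119) = 0.3531.

Step 5 — scale by n: T² = 6 · 0.3531 = 2.1186.

T² ≈ 2.1186


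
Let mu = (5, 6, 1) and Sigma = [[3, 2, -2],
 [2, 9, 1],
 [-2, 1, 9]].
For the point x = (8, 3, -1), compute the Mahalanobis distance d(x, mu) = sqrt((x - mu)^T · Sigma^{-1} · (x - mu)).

Step 1 — centre the observation: (x - mu) = (3, -3, -2).

Step 2 — invert Sigma (cofactor / det for 3×3, or solve directly):
  Sigma^{-1} = [[0.5, -0.125, 0.125],
 [-0.125, 0.1438, -0.0437],
 [0.125, -0.0437, 0.1438]].

Step 3 — form the quadratic (x - mu)^T · Sigma^{-1} · (x - mu):
  Sigma^{-1} · (x - mu) = (1.625, -0.7188, 0.2187).
  (x - mu)^T · [Sigma^{-1} · (x - mu)] = (3)·(1.625) + (-3)·(-0.7188) + (-2)·(0.2187) = 6.5938.

Step 4 — take square root: d = √(6.5938) ≈ 2.5678.

d(x, mu) = √(6.5938) ≈ 2.5678


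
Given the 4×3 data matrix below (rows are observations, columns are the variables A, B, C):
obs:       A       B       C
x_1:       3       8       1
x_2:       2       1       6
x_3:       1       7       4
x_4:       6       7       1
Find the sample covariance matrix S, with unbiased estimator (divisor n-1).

Step 1 — column means:
  mean(A) = (3 + 2 + 1 + 6) / 4 = 12/4 = 3
  mean(B) = (8 + 1 + 7 + 7) / 4 = 23/4 = 5.75
  mean(C) = (1 + 6 + 4 + 1) / 4 = 12/4 = 3

Step 2 — sample covariance S[i,j] = (1/(n-1)) · Σ_k (x_{k,i} - mean_i) · (x_{k,j} - mean_j), with n-1 = 3.
  S[A,A] = ((0)·(0) + (-1)·(-1) + (-2)·(-2) + (3)·(3)) / 3 = 14/3 = 4.6667
  S[A,B] = ((0)·(2.25) + (-1)·(-4.75) + (-2)·(1.25) + (3)·(1.25)) / 3 = 6/3 = 2
  S[A,C] = ((0)·(-2) + (-1)·(3) + (-2)·(1) + (3)·(-2)) / 3 = -11/3 = -3.6667
  S[B,B] = ((2.25)·(2.25) + (-4.75)·(-4.75) + (1.25)·(1.25) + (1.25)·(1.25)) / 3 = 30.75/3 = 10.25
  S[B,C] = ((2.25)·(-2) + (-4.75)·(3) + (1.25)·(1) + (1.25)·(-2)) / 3 = -20/3 = -6.6667
  S[C,C] = ((-2)·(-2) + (3)·(3) + (1)·(1) + (-2)·(-2)) / 3 = 18/3 = 6

S is symmetric (S[j,i] = S[i,j]). Assembling:

S = [[4.6667, 2, -3.6667],
 [2, 10.25, -6.6667],
 [-3.6667, -6.6667, 6]]


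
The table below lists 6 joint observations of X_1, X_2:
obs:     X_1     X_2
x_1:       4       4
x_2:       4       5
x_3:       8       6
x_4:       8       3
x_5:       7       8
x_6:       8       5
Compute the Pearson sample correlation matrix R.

Step 1 — column means:
  mean(X_1) = (4 + 4 + 8 + 8 + 7 + 8) / 6 = 39/6 = 6.5
  mean(X_2) = (4 + 5 + 6 + 3 + 8 + 5) / 6 = 31/6 = 5.1667

Step 2 — sample variances and covariances s[i,j] = (1/(n-1)) · Σ_k (x_{k,i} - mean_i) · (x_{k,j} - mean_j), with n-1 = 5:
  s[X_1,X_1] = ((-2.5)·(-2.5) + (-2.5)·(-2.5) + (1.5)·(1.5) + (1.5)·(1.5) + (0.5)·(0.5) + (1.5)·(1.5)) / 5 = 19.5/5 = 3.9
  s[X_1,X_2] = ((-2.5)·(-1.1667) + (-2.5)·(-0.1667) + (1.5)·(0.8333) + (1.5)·(-2.1667) + (0.5)·(2.8333) + (1.5)·(-0.1667)) / 5 = 2.5/5 = 0.5
  s[X_2,X_2] = ((-1.1667)·(-1.1667) + (-0.1667)·(-0.1667) + (0.8333)·(0.8333) + (-2.1667)·(-2.1667) + (2.8333)·(2.8333) + (-0.1667)·(-0.1667)) / 5 = 14.8333/5 = 2.9667
  Sample standard deviations s_i = √(s[i,i]):
  s(X_1) = √(3.9) = 1.9748
  s(X_2) = √(2.9667) = 1.7224

Step 3 — r_{ij} = s_{ij} / (s_i · s_j):
  r[X_1,X_1] = 1 (diagonal).
  r[X_1,X_2] = 0.5 / (1.9748 · 1.7224) = 0.5 / 3.4015 = 0.147
  r[X_2,X_2] = 1 (diagonal).

R is symmetric with unit diagonal. Assembling:

R = [[1, 0.147],
 [0.147, 1]]


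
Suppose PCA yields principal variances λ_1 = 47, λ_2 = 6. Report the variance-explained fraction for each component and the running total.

Step 1 — total variance = trace(Sigma) = Σ λ_i = 47 + 6 = 53.

Step 2 — fraction explained by component i = λ_i / Σ λ:
  PC1: 47/53 = 0.8868
  PC2: 6/53 = 0.1132

Step 3 — cumulative fraction after k components = (λ_1 + ... + λ_k) / Σ λ:
  k = 1: 47/53 = 0.8868
  k = 2: (47 + 6)/53 = 53/53 = 1

Summary (fraction, with percent):

explained: PC1 0.8868 (88.68%), PC2 0.1132 (11.32%);  cumulative: 0.8868, 1


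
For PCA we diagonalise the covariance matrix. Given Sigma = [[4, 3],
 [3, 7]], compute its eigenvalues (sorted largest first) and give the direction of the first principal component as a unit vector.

Step 1 — characteristic polynomial of 2×2 Sigma:
  det(Sigma - λI) = λ² - trace · λ + det = 0.
  trace = 4 + 7 = 11, det = 4·7 - (3)² = 19.
Step 2 — discriminant:
  Δ = trace² - 4·det = 121 - 76 = 45.
Step 3 — eigenvalues:
  λ = (trace ± √Δ)/2 = (11 ± 6.7082)/2,
  λ_1 = 8.8541,  λ_2 = 2.1459.

Step 4 — unit eigenvector for λ_1: solve (Sigma - λ_1 I)v = 0. First row:
  (4 - 8.8541)·v_x + (3)·v_y = 0, i.e. (-4.8541)·v_x + (3)·v_y = 0,
  so v ∝ (b, λ_1 - a) = (3, 4.8541) = u.
  ||u|| = √((3)² + (4.8541)²) = √(32.5623) ≈ 5.7063,
  v_1 = u/||u|| ≈ (0.5257, 0.8507) (||v_1|| = 1).

λ_1 = 8.8541,  λ_2 = 2.1459;  v_1 ≈ (0.5257, 0.8507)


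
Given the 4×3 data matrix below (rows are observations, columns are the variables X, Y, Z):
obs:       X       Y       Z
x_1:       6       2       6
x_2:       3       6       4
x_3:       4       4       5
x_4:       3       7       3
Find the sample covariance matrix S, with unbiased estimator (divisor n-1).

Step 1 — column means:
  mean(X) = (6 + 3 + 4 + 3) / 4 = 16/4 = 4
  mean(Y) = (2 + 6 + 4 + 7) / 4 = 19/4 = 4.75
  mean(Z) = (6 + 4 + 5 + 3) / 4 = 18/4 = 4.5

Step 2 — sample covariance S[i,j] = (1/(n-1)) · Σ_k (x_{k,i} - mean_i) · (x_{k,j} - mean_j), with n-1 = 3.
  S[X,X] = ((2)·(2) + (-1)·(-1) + (0)·(0) + (-1)·(-1)) / 3 = 6/3 = 2
  S[X,Y] = ((2)·(-2.75) + (-1)·(1.25) + (0)·(-0.75) + (-1)·(2.25)) / 3 = -9/3 = -3
  S[X,Z] = ((2)·(1.5) + (-1)·(-0.5) + (0)·(0.5) + (-1)·(-1.5)) / 3 = 5/3 = 1.6667
  S[Y,Y] = ((-2.75)·(-2.75) + (1.25)·(1.25) + (-0.75)·(-0.75) + (2.25)·(2.25)) / 3 = 14.75/3 = 4.9167
  S[Y,Z] = ((-2.75)·(1.5) + (1.25)·(-0.5) + (-0.75)·(0.5) + (2.25)·(-1.5)) / 3 = -8.5/3 = -2.8333
  S[Z,Z] = ((1.5)·(1.5) + (-0.5)·(-0.5) + (0.5)·(0.5) + (-1.5)·(-1.5)) / 3 = 5/3 = 1.6667

S is symmetric (S[j,i] = S[i,j]). Assembling:

S = [[2, -3, 1.6667],
 [-3, 4.9167, -2.8333],
 [1.6667, -2.8333, 1.6667]]


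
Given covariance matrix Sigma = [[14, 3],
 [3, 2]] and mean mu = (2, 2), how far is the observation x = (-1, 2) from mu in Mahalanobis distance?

Step 1 — centre the observation: (x - mu) = (-3, 0).

Step 2 — invert Sigma. det(Sigma) = 14·2 - (3)² = 19.
  Sigma^{-1} = (1/det) · [[d, -b], [-b, a]] = [[0.1053, -0.1579],
 [-0.1579, 0.7368]].

Step 3 — form the quadratic (x - mu)^T · Sigma^{-1} · (x - mu):
  Sigma^{-1} · (x - mu) = (-0.3158, 0.4737).
  (x - mu)^T · [Sigma^{-1} · (x - mu)] = (-3)·(-0.3158) + (0)·(0.4737) = 0.9474.

Step 4 — take square root: d = √(0.9474) ≈ 0.9733.

d(x, mu) = √(0.9474) ≈ 0.9733


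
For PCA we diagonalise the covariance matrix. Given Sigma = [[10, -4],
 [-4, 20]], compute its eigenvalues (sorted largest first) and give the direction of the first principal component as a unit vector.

Step 1 — characteristic polynomial of 2×2 Sigma:
  det(Sigma - λI) = λ² - trace · λ + det = 0.
  trace = 10 + 20 = 30, det = 10·20 - (-4)² = 184.
Step 2 — discriminant:
  Δ = trace² - 4·det = 900 - 736 = 164.
Step 3 — eigenvalues:
  λ = (trace ± √Δ)/2 = (30 ± 12.8062)/2,
  λ_1 = 21.4031,  λ_2 = 8.5969.

Step 4 — unit eigenvector for λ_1: solve (Sigma - λ_1 I)v = 0. First row:
  (10 - 21.4031)·v_x + (-4)·v_y = 0, i.e. (-11.4031)·v_x + (-4)·v_y = 0,
  so v ∝ (b, λ_1 - a) = (-4, 11.4031); multiply by -1 so the first entry is positive: u = (4, -11.4031).
  ||u|| = √((4)² + (-11.4031)²) = √(146.0312) ≈ 12.0843,
  v_1 = u/||u|| ≈ (0.331, -0.9436) (||v_1|| = 1).

λ_1 = 21.4031,  λ_2 = 8.5969;  v_1 ≈ (0.331, -0.9436)


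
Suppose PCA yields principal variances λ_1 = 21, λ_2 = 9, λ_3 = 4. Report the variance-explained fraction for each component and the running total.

Step 1 — total variance = trace(Sigma) = Σ λ_i = 21 + 9 + 4 = 34.

Step 2 — fraction explained by component i = λ_i / Σ λ:
  PC1: 21/34 = 0.6176
  PC2: 9/34 = 0.2647
  PC3: 4/34 = 0.1176

Step 3 — cumulative fraction after k components = (λ_1 + ... + λ_k) / Σ λ:
  k = 1: 21/34 = 0.6176
  k = 2: (21 + 9)/34 = 30/34 = 0.8824
  k = 3: (21 + 9 + 4)/34 = 34/34 = 1

Summary (fraction, with percent):

explained: PC1 0.6176 (61.76%), PC2 0.2647 (26.47%), PC3 0.1176 (11.76%);  cumulative: 0.6176, 0.8824, 1


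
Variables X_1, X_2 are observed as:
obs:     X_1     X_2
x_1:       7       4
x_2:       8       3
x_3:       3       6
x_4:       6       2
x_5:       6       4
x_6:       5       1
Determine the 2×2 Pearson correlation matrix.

Step 1 — column means:
  mean(X_1) = (7 + 8 + 3 + 6 + 6 + 5) / 6 = 35/6 = 5.8333
  mean(X_2) = (4 + 3 + 6 + 2 + 4 + 1) / 6 = 20/6 = 3.3333

Step 2 — sample variances and covariances s[i,j] = (1/(n-1)) · Σ_k (x_{k,i} - mean_i) · (x_{k,j} - mean_j), with n-1 = 5:
  s[X_1,X_1] = ((1.1667)·(1.1667) + (2.1667)·(2.1667) + (-2.8333)·(-2.8333) + (0.1667)·(0.1667) + (0.1667)·(0.1667) + (-0.8333)·(-0.8333)) / 5 = 14.8333/5 = 2.9667
  s[X_1,X_2] = ((1.1667)·(0.6667) + (2.1667)·(-0.3333) + (-2.8333)·(2.6667) + (0.1667)·(-1.3333) + (0.1667)·(0.6667) + (-0.8333)·(-2.3333)) / 5 = -5.6667/5 = -1.1333
  s[X_2,X_2] = ((0.6667)·(0.6667) + (-0.3333)·(-0.3333) + (2.6667)·(2.6667) + (-1.3333)·(-1.3333) + (0.6667)·(0.6667) + (-2.3333)·(-2.3333)) / 5 = 15.3333/5 = 3.0667
  Sample standard deviations s_i = √(s[i,i]):
  s(X_1) = √(2.9667) = 1.7224
  s(X_2) = √(3.0667) = 1.7512

Step 3 — r_{ij} = s_{ij} / (s_i · s_j):
  r[X_1,X_1] = 1 (diagonal).
  r[X_1,X_2] = -1.1333 / (1.7224 · 1.7512) = -1.1333 / 3.0163 = -0.3757
  r[X_2,X_2] = 1 (diagonal).

R is symmetric with unit diagonal. Assembling:

R = [[1, -0.3757],
 [-0.3757, 1]]


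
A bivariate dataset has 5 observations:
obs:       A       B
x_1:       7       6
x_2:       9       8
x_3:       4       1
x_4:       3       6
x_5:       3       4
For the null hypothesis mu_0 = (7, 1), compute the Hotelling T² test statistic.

Step 1 — sample mean vector:
  mean(A) = (7 + 9 + 4 + 3 + 3) / 5 = 26/5 = 5.2
  mean(B) = (6 + 8 + 1 + 6 + 4) / 5 = 25/5 = 5
  x̄ = (5.2, 5),  deviation x̄ - mu_0 = (5.2, 5) - (7, 1) = (-1.8, 4).

Step 2 — sample covariance matrix, S[i,j] = (1/(n-1)) · Σ_k (x_{k,i} - mean_i) · (x_{k,j} - mean_j), divisor n-1 = 4:
  S[A,A] = ((1.8)·(1.8) + (3.8)·(3.8) + (-1.2)·(-1.2) + (-2.2)·(-2.2) + (-2.2)·(-2.2)) / 4 = 28.8/4 = 7.2
  S[A,B] = ((1.8)·(1) + (3.8)·(3) + (-1.2)·(-4) + (-2.2)·(1) + (-2.2)·(-1)) / 4 = 18/4 = 4.5
  S[B,B] = ((1)·(1) + (3)·(3) + (-4)·(-4) + (1)·(1) + (-1)·(-1)) / 4 = 28/4 = 7
  S = [[7.2, 4.5],
 [4.5, 7]].

Step 3 — invert S. det(S) = 7.2·7 - (4.5)² = 30.15.
  S^{-1} = (1/det) · [[d, -b], [-b, a]] = [[0.2322, -0.1493],
 [-0.1493, 0.2388]].

Step 4 — quadratic form (x̄ - mu_0)^T · S^{-1} · (x̄ - mu_0):
  S^{-1} · (x̄ - mu_0) = (-1.0149, 1.2239),
  (x̄ - mu_0)^T · [...] = (-1.8)·(-1.0149) + (4)·(1.2239) = 6.7224.

Step 5 — scale by n: T² = 5 · 6.7224 = 33.6119.

T² ≈ 33.6119


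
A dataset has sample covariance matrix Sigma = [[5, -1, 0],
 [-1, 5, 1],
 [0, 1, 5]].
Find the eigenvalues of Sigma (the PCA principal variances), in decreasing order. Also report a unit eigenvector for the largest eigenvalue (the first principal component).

Step 1 — characteristic polynomial p(λ) = det(λI - Sigma) = λ³ - tr·λ² + c_1·λ - det, where tr = trace, c_1 = sum of the principal 2×2 minors, det = det(Sigma):
  tr = 5 + 5 + 5 = 15,
  c_1 = (5·5 - (-1)²) + (5·5 - (0)²) + (5·5 - (1)²) = 24 + 25 + 24 = 73,
  det = 5·(5·5 - (1)²) - (-1)·((-1)·5 - (1)·(0)) + (0)·((-1)·(1) - 5·(0)) = 5·(24) - (-1)·(-5) + (0)·(-1) = 115.
  So p(λ) = λ³ - 15λ² + 73λ - 115.
Step 2 — look for an integer root (rational root theorem: any rational root is an integer divisor of 115). Testing λ = 5:
  p(5) = 125 - 375 + 365 - 115 = 0  ✓
  Dividing out (λ - 5): p(λ) = (λ - 5)(λ² - 10λ + 23).
Step 3 — remaining eigenvalues from the quadratic λ² - 10λ + 23 = 0:
  Δ = 10² - 4·23 = 100 - 92 = 8,  λ = (10 ± √8)/2 = (10 ± 2.8284)/2 ≈ 6.4142 or 3.5858.
  Sorted: λ_1 = 6.4142,  λ_2 = 5,  λ_3 = 3.5858  (check: sum = 15 = tr ✓).

Step 4 — unit eigenvector for λ_1 ≈ 6.4142: v spans the null space of (Sigma - λ_1 I), whose rows are
  r_1 = (-1.4142, -1, 0),  r_2 = (-1, -1.4142, 1),  r_3 = (0, 1, -1.4142).
  v is orthogonal to every row, so take v ∝ r_1 × r_2 = ((-1)·(1) - (0)·(-1.4142), (0)·(-1) - (-1.4142)·(1), (-1.4142)·(-1.4142) - (-1)·(-1)) ≈ (-1, 1.4142, 1).
  Rescale (multiply by -1 so the first nonzero entry is positive): u = (1, -1.4142, -1).
  ||u|| = √((1)² + (-1.4142)² + (-1)²) = √(4) ≈ 2,  v_1 = u/||u|| ≈ (0.5, -0.7071, -0.5) (||v_1|| = 1).

λ_1 = 6.4142,  λ_2 = 5,  λ_3 = 3.5858;  v_1 ≈ (0.5, -0.7071, -0.5)


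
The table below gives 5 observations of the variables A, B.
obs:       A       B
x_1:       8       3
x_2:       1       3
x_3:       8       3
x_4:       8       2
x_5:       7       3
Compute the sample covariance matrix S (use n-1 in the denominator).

Step 1 — column means:
  mean(A) = (8 + 1 + 8 + 8 + 7) / 5 = 32/5 = 6.4
  mean(B) = (3 + 3 + 3 + 2 + 3) / 5 = 14/5 = 2.8

Step 2 — sample covariance S[i,j] = (1/(n-1)) · Σ_k (x_{k,i} - mean_i) · (x_{k,j} - mean_j), with n-1 = 4.
  S[A,A] = ((1.6)·(1.6) + (-5.4)·(-5.4) + (1.6)·(1.6) + (1.6)·(1.6) + (0.6)·(0.6)) / 4 = 37.2/4 = 9.3
  S[A,B] = ((1.6)·(0.2) + (-5.4)·(0.2) + (1.6)·(0.2) + (1.6)·(-0.8) + (0.6)·(0.2)) / 4 = -1.6/4 = -0.4
  S[B,B] = ((0.2)·(0.2) + (0.2)·(0.2) + (0.2)·(0.2) + (-0.8)·(-0.8) + (0.2)·(0.2)) / 4 = 0.8/4 = 0.2

S is symmetric (S[j,i] = S[i,j]). Assembling:

S = [[9.3, -0.4],
 [-0.4, 0.2]]


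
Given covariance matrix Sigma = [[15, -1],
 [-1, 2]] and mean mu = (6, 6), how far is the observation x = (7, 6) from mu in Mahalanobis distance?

Step 1 — centre the observation: (x - mu) = (1, 0).

Step 2 — invert Sigma. det(Sigma) = 15·2 - (-1)² = 29.
  Sigma^{-1} = (1/det) · [[d, -b], [-b, a]] = [[0.069, 0.0345],
 [0.0345, 0.5172]].

Step 3 — form the quadratic (x - mu)^T · Sigma^{-1} · (x - mu):
  Sigma^{-1} · (x - mu) = (0.069, 0.0345).
  (x - mu)^T · [Sigma^{-1} · (x - mu)] = (1)·(0.069) + (0)·(0.0345) = 0.069.

Step 4 — take square root: d = √(0.069) ≈ 0.2626.

d(x, mu) = √(0.069) ≈ 0.2626


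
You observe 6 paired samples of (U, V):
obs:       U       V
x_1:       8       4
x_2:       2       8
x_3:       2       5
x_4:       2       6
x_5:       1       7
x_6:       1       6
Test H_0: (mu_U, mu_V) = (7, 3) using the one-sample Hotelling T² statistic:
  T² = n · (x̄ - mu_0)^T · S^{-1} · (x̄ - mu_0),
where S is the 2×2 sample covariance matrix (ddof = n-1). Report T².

Step 1 — sample mean vector:
  mean(U) = (8 + 2 + 2 + 2 + 1 + 1) / 6 = 16/6 = 2.6667
  mean(V) = (4 + 8 + 5 + 6 + 7 + 6) / 6 = 36/6 = 6
  x̄ = (2.6667, 6),  deviation x̄ - mu_0 = (2.6667, 6) - (7, 3) = (-4.3333, 3).

Step 2 — sample covariance matrix, S[i,j] = (1/(n-1)) · Σ_k (x_{k,i} - mean_i) · (x_{k,j} - mean_j), divisor n-1 = 5:
  S[U,U] = ((5.3333)·(5.3333) + (-0.6667)·(-0.6667) + (-0.6667)·(-0.6667) + (-0.6667)·(-0.6667) + (-1.6667)·(-1.6667) + (-1.6667)·(-1.6667)) / 5 = 35.3333/5 = 7.0667
  S[U,V] = ((5.3333)·(-2) + (-0.6667)·(2) + (-0.6667)·(-1) + (-0.6667)·(0) + (-1.6667)·(1) + (-1.6667)·(0)) / 5 = -13/5 = -2.6
  S[V,V] = ((-2)·(-2) + (2)·(2) + (-1)·(-1) + (0)·(0) + (1)·(1) + (0)·(0)) / 5 = 10/5 = 2
  S = [[7.0667, -2.6],
 [-2.6, 2]].

Step 3 — invert S. det(S) = 7.0667·2 - (-2.6)² = 7.3733.
  S^{-1} = (1/det) · [[d, -b], [-b, a]] = [[0.2712, 0.3526],
 [0.3526, 0.9584]].

Step 4 — quadratic form (x̄ - mu_0)^T · S^{-1} · (x̄ - mu_0):
  S^{-1} · (x̄ - mu_0) = (-0.1175, 1.3472),
  (x̄ - mu_0)^T · [...] = (-4.3333)·(-0.1175) + (3)·(1.3472) = 4.5509.

Step 5 — scale by n: T² = 6 · 4.5509 = 27.3056.

T² ≈ 27.3056


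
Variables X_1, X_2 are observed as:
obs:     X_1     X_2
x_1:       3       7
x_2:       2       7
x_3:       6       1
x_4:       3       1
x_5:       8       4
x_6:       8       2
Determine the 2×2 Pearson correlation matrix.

Step 1 — column means:
  mean(X_1) = (3 + 2 + 6 + 3 + 8 + 8) / 6 = 30/6 = 5
  mean(X_2) = (7 + 7 + 1 + 1 + 4 + 2) / 6 = 22/6 = 3.6667

Step 2 — sample variances and covariances s[i,j] = (1/(n-1)) · Σ_k (x_{k,i} - mean_i) · (x_{k,j} - mean_j), with n-1 = 5:
  s[X_1,X_1] = ((-2)·(-2) + (-3)·(-3) + (1)·(1) + (-2)·(-2) + (3)·(3) + (3)·(3)) / 5 = 36/5 = 7.2
  s[X_1,X_2] = ((-2)·(3.3333) + (-3)·(3.3333) + (1)·(-2.6667) + (-2)·(-2.6667) + (3)·(0.3333) + (3)·(-1.6667)) / 5 = -18/5 = -3.6
  s[X_2,X_2] = ((3.3333)·(3.3333) + (3.3333)·(3.3333) + (-2.6667)·(-2.6667) + (-2.6667)·(-2.6667) + (0.3333)·(0.3333) + (-1.6667)·(-1.6667)) / 5 = 39.3333/5 = 7.8667
  Sample standard deviations s_i = √(s[i,i]):
  s(X_1) = √(7.2) = 2.6833
  s(X_2) = √(7.8667) = 2.8048

Step 3 — r_{ij} = s_{ij} / (s_i · s_j):
  r[X_1,X_1] = 1 (diagonal).
  r[X_1,X_2] = -3.6 / (2.6833 · 2.8048) = -3.6 / 7.526 = -0.4783
  r[X_2,X_2] = 1 (diagonal).

R is symmetric with unit diagonal. Assembling:

R = [[1, -0.4783],
 [-0.4783, 1]]


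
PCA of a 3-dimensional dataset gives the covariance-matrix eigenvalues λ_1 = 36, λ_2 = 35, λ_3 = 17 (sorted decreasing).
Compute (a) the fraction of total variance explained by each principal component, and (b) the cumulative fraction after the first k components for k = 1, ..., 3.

Step 1 — total variance = trace(Sigma) = Σ λ_i = 36 + 35 + 17 = 88.

Step 2 — fraction explained by component i = λ_i / Σ λ:
  PC1: 36/88 = 0.4091
  PC2: 35/88 = 0.3977
  PC3: 17/88 = 0.1932

Step 3 — cumulative fraction after k components = (λ_1 + ... + λ_k) / Σ λ:
  k = 1: 36/88 = 0.4091
  k = 2: (36 + 35)/88 = 71/88 = 0.8068
  k = 3: (36 + 35 + 17)/88 = 88/88 = 1

Summary (fraction, with percent):

explained: PC1 0.4091 (40.91%), PC2 0.3977 (39.77%), PC3 0.1932 (19.32%);  cumulative: 0.4091, 0.8068, 1


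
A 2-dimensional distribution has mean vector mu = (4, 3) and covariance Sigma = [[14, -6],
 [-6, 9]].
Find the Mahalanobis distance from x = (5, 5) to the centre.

Step 1 — centre the observation: (x - mu) = (1, 2).

Step 2 — invert Sigma. det(Sigma) = 14·9 - (-6)² = 90.
  Sigma^{-1} = (1/det) · [[d, -b], [-b, a]] = [[0.1, 0.0667],
 [0.0667, 0.1556]].

Step 3 — form the quadratic (x - mu)^T · Sigma^{-1} · (x - mu):
  Sigma^{-1} · (x - mu) = (0.2333, 0.3778).
  (x - mu)^T · [Sigma^{-1} · (x - mu)] = (1)·(0.2333) + (2)·(0.3778) = 0.9889.

Step 4 — take square root: d = √(0.9889) ≈ 0.9944.

d(x, mu) = √(0.9889) ≈ 0.9944


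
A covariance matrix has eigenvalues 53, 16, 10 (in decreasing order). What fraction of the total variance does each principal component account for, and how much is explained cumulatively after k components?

Step 1 — total variance = trace(Sigma) = Σ λ_i = 53 + 16 + 10 = 79.

Step 2 — fraction explained by component i = λ_i / Σ λ:
  PC1: 53/79 = 0.6709
  PC2: 16/79 = 0.2025
  PC3: 10/79 = 0.1266

Step 3 — cumulative fraction after k components = (λ_1 + ... + λ_k) / Σ λ:
  k = 1: 53/79 = 0.6709
  k = 2: (53 + 16)/79 = 69/79 = 0.8734
  k = 3: (53 + 16 + 10)/79 = 79/79 = 1

Summary (fraction, with percent):

explained: PC1 0.6709 (67.09%), PC2 0.2025 (20.25%), PC3 0.1266 (12.66%);  cumulative: 0.6709, 0.8734, 1


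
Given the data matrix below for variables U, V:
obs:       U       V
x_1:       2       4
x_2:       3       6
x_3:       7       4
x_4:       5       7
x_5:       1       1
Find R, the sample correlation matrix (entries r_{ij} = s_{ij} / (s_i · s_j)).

Step 1 — column means:
  mean(U) = (2 + 3 + 7 + 5 + 1) / 5 = 18/5 = 3.6
  mean(V) = (4 + 6 + 4 + 7 + 1) / 5 = 22/5 = 4.4

Step 2 — sample variances and covariances s[i,j] = (1/(n-1)) · Σ_k (x_{k,i} - mean_i) · (x_{k,j} - mean_j), with n-1 = 4:
  s[U,U] = ((-1.6)·(-1.6) + (-0.6)·(-0.6) + (3.4)·(3.4) + (1.4)·(1.4) + (-2.6)·(-2.6)) / 4 = 23.2/4 = 5.8
  s[U,V] = ((-1.6)·(-0.4) + (-0.6)·(1.6) + (3.4)·(-0.4) + (1.4)·(2.6) + (-2.6)·(-3.4)) / 4 = 10.8/4 = 2.7
  s[V,V] = ((-0.4)·(-0.4) + (1.6)·(1.6) + (-0.4)·(-0.4) + (2.6)·(2.6) + (-3.4)·(-3.4)) / 4 = 21.2/4 = 5.3
  Sample standard deviations s_i = √(s[i,i]):
  s(U) = √(5.8) = 2.4083
  s(V) = √(5.3) = 2.3022

Step 3 — r_{ij} = s_{ij} / (s_i · s_j):
  r[U,U] = 1 (diagonal).
  r[U,V] = 2.7 / (2.4083 · 2.3022) = 2.7 / 5.5444 = 0.487
  r[V,V] = 1 (diagonal).

R is symmetric with unit diagonal. Assembling:

R = [[1, 0.487],
 [0.487, 1]]


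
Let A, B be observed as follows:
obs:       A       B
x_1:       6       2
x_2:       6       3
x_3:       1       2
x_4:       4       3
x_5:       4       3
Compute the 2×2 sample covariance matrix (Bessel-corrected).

Step 1 — column means:
  mean(A) = (6 + 6 + 1 + 4 + 4) / 5 = 21/5 = 4.2
  mean(B) = (2 + 3 + 2 + 3 + 3) / 5 = 13/5 = 2.6

Step 2 — sample covariance S[i,j] = (1/(n-1)) · Σ_k (x_{k,i} - mean_i) · (x_{k,j} - mean_j), with n-1 = 4.
  S[A,A] = ((1.8)·(1.8) + (1.8)·(1.8) + (-3.2)·(-3.2) + (-0.2)·(-0.2) + (-0.2)·(-0.2)) / 4 = 16.8/4 = 4.2
  S[A,B] = ((1.8)·(-0.6) + (1.8)·(0.4) + (-3.2)·(-0.6) + (-0.2)·(0.4) + (-0.2)·(0.4)) / 4 = 1.4/4 = 0.35
  S[B,B] = ((-0.6)·(-0.6) + (0.4)·(0.4) + (-0.6)·(-0.6) + (0.4)·(0.4) + (0.4)·(0.4)) / 4 = 1.2/4 = 0.3

S is symmetric (S[j,i] = S[i,j]). Assembling:

S = [[4.2, 0.35],
 [0.35, 0.3]]


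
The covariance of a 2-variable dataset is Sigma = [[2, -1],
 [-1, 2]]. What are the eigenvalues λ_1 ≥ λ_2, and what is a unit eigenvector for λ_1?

Step 1 — characteristic polynomial of 2×2 Sigma:
  det(Sigma - λI) = λ² - trace · λ + det = 0.
  trace = 2 + 2 = 4, det = 2·2 - (-1)² = 3.
Step 2 — discriminant:
  Δ = trace² - 4·det = 16 - 12 = 4.
Step 3 — eigenvalues:
  λ = (trace ± √Δ)/2 = (4 ± 2)/2,
  λ_1 = 3,  λ_2 = 1.

Step 4 — unit eigenvector for λ_1: solve (Sigma - λ_1 I)v = 0. First row:
  (2 - 3)·v_x + (-1)·v_y = 0, i.e. (-1)·v_x + (-1)·v_y = 0,
  so v ∝ (b, λ_1 - a) = (-1, 1); multiply by -1 so the first entry is positive: u = (1, -1).
  ||u|| = √((1)² + (-1)²) = √(2) ≈ 1.4142,
  v_1 = u/||u|| ≈ (0.7071, -0.7071) (||v_1|| = 1).

λ_1 = 3,  λ_2 = 1;  v_1 ≈ (0.7071, -0.7071)


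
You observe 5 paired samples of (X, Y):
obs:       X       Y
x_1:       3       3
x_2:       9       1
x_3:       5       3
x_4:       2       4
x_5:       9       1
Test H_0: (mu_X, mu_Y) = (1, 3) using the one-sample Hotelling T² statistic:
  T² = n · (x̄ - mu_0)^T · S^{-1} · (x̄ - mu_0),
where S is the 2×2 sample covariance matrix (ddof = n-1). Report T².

Step 1 — sample mean vector:
  mean(X) = (3 + 9 + 5 + 2 + 9) / 5 = 28/5 = 5.6
  mean(Y) = (3 + 1 + 3 + 4 + 1) / 5 = 12/5 = 2.4
  x̄ = (5.6, 2.4),  deviation x̄ - mu_0 = (5.6, 2.4) - (1, 3) = (4.6, -0.6).

Step 2 — sample covariance matrix, S[i,j] = (1/(n-1)) · Σ_k (x_{k,i} - mean_i) · (x_{k,j} - mean_j), divisor n-1 = 4:
  S[X,X] = ((-2.6)·(-2.6) + (3.4)·(3.4) + (-0.6)·(-0.6) + (-3.6)·(-3.6) + (3.4)·(3.4)) / 4 = 43.2/4 = 10.8
  S[X,Y] = ((-2.6)·(0.6) + (3.4)·(-1.4) + (-0.6)·(0.6) + (-3.6)·(1.6) + (3.4)·(-1.4)) / 4 = -17.2/4 = -4.3
  S[Y,Y] = ((0.6)·(0.6) + (-1.4)·(-1.4) + (0.6)·(0.6) + (1.6)·(1.6) + (-1.4)·(-1.4)) / 4 = 7.2/4 = 1.8
  S = [[10.8, -4.3],
 [-4.3, 1.8]].

Step 3 — invert S. det(S) = 10.8·1.8 - (-4.3)² = 0.95.
  S^{-1} = (1/det) · [[d, -b], [-b, a]] = [[1.8947, 4.5263],
 [4.5263, 11.3684]].

Step 4 — quadratic form (x̄ - mu_0)^T · S^{-1} · (x̄ - mu_0):
  S^{-1} · (x̄ - mu_0) = (6, 14),
  (x̄ - mu_0)^T · [...] = (4.6)·(6) + (-0.6)·(14) = 19.2.

Step 5 — scale by n: T² = 5 · 19.2 = 96.

T² ≈ 96
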